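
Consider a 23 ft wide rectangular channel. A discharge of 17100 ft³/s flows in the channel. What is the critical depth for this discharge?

y_c = 25.8 ft

For a rectangular channel, critical depth y_c = (q²/g)^(1/3) where q = Q/b = 17100/23 = 743.5 ft²/s.
So y_c = (743.5²/32.2)^(1/3) = 25.8 ft.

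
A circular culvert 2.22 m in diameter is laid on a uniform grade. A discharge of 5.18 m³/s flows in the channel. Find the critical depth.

y_c = 1.06 m

At critical depth, Q² T / (g A³) = 1, i.e. A³/T = Q²/g = 5.18²/9.81 = 2.735.
Trying y = 0.726 m: A³/T = 0.6394 — short.
Trying y = 1.15 m: A³/T = 3.738 — over.
Trying y = 1.06 m: A³/T = 2.738 — matches.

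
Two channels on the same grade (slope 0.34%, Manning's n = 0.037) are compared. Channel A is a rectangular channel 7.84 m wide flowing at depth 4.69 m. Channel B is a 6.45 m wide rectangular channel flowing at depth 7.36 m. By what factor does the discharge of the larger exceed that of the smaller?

1.33

Channel A: Flow area A = b·y = 7.84 × 4.69 = 36.77 m². Wetted perimeter P = b + 2y = 7.84 + 2×4.69 = 17.22 m. Hydraulic radius R = A/P = 36.77/17.22 = 2.135 m. Q_A = (1/0.037)·36.77·2.135^(2/3)·√0.0034 = 96.09 m³/s.
Channel B: Flow area A = b·y = 6.45 × 7.36 = 47.47 m². Wetted perimeter P = b + 2y = 6.45 + 2×7.36 = 21.17 m. Hydraulic radius R = A/P = 47.47/21.17 = 2.242 m. Q_B = (1/0.037)·47.47·2.242^(2/3)·√0.0034 = 128.2 m³/s.
The larger discharge is 128.2 m³/s and the smaller is 96.09 m³/s; the ratio is 1.33.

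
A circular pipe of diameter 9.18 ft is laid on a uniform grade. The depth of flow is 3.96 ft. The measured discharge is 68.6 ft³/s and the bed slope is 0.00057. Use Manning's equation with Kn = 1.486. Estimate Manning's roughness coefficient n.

n = 0.023

For a circular section of diameter D = 9.18 ft at depth y = 3.96 ft, the central angle is θ = 2 arccos(1 − 2y/D) = 2.866 rad. Then A = (D²/8)(θ − sin θ) = 27.33 ft² and P = Dθ/2 = 13.16 ft.
Hydraulic radius R = A/P = 27.33/13.16 = 2.077 ft.
Rearranging Manning's equation: n = (1.486/Q) A R^(2/3) S^(1/2) = (1.486/68.6) × 27.33 × 2.077^(2/3) × √0.00057 = 0.023.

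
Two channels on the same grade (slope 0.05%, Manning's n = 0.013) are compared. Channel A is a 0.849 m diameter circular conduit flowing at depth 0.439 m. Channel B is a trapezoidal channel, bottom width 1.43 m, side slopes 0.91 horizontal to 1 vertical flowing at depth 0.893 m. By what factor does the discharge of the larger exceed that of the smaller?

12.2

Channel A: For a circular section of diameter D = 0.849 m at depth y = 0.439 m, the central angle is θ = 2 arccos(1 − 2y/D) = 3.21 rad. Then A = (D²/8)(θ − sin θ) = 0.2954 m² and P = Dθ/2 = 1.363 m. Hydraulic radius R = A/P = 0.2954/1.363 = 0.2168 m. Q_A = (1/0.013)·0.2954·0.2168^(2/3)·√0.0005 = 0.1833 m³/s.
Channel B: With bottom width b = 1.43 m and side slope z = 0.91: A = (b + zy)y = (1.43 + 0.91×0.893)×0.893 = 2.003 m²; P = b + 2y√(1+z²) = 1.43 + 2×0.893×1.352 = 3.845 m. Hydraulic radius R = A/P = 2.003/3.845 = 0.5209 m. Q_B = (1/0.013)·2.003·0.5209^(2/3)·√0.0005 = 2.23 m³/s.
The larger discharge is 2.23 m³/s and the smaller is 0.1833 m³/s; the ratio is 12.2.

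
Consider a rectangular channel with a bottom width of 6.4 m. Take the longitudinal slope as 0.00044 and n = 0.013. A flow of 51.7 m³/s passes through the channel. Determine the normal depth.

Manning's equation rearranged: A R^(2/3) = nQ / (1·√S) = 0.013 × 51.7 / (√0.00044) = 32.04.
Trying y = 4.44 m: A R^(2/3) = 42.97 — high.
Trying y = 3.03 m: A R^(2/3) = 26.04 — low.
Trying y = 3.54 m: A R^(2/3) = 32.03 — close enough.

y_n = 3.54 m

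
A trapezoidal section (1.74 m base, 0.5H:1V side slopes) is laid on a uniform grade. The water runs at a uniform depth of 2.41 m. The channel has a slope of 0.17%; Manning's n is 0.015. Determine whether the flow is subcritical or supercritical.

With bottom width b = 1.74 m and side slope z = 0.5: A = (b + zy)y = (1.74 + 0.5×2.41)×2.41 = 7.097 m²; P = b + 2y√(1+z²) = 1.74 + 2×2.41×1.118 = 7.129 m.
Hydraulic radius R = A/P = 7.097/7.129 = 0.9956 m.
V = (1/n) R^(2/3) √S = (1/0.015) × 0.9956^(2/3) × √0.0017 = 2.741 m/s. Hydraulic depth D_h = A/T = 7.097/4.15 = 1.71 m.
Froude number Fr = V/√(g·D_h) = 2.741/√(9.81×1.71) = 0.669, which is less than 1, so the flow is subcritical.

subcritical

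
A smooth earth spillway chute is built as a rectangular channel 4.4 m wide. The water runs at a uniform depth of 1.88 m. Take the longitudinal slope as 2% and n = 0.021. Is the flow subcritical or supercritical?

supercritical

Flow area A = b·y = 4.4 × 1.88 = 8.272 m². Wetted perimeter P = b + 2y = 4.4 + 2×1.88 = 8.16 m.
Hydraulic radius R = A/P = 8.272/8.16 = 1.014 m.
V = (1/n) R^(2/3) √S = (1/0.021) × 1.014^(2/3) × √0.02 = 6.796 m/s. Hydraulic depth D_h = A/T = 8.272/4.4 = 1.88 m.
Froude number Fr = V/√(g·D_h) = 6.796/√(9.81×1.88) = 1.58, which is greater than 1, so the flow is supercritical.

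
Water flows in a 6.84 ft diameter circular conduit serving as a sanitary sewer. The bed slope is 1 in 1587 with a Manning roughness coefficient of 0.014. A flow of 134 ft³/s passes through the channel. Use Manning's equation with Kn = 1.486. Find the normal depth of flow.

y_n = 5.36 ft

Manning's equation rearranged: A R^(2/3) = nQ / (1.486·√S) = 0.014 × 134 / (1.486 × √0.0006301) = 50.29.
Trying y = 4.4 ft: A R^(2/3) = 39.16 — too small.
Trying y = 5.79 ft: A R^(2/3) = 53.98 — too large.
Trying y = 5.36 ft: A R^(2/3) = 50.3 — matches.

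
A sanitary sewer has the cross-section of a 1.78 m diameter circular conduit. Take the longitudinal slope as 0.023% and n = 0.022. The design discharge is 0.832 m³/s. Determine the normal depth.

y_n = 1.24 m

Manning's equation rearranged: A R^(2/3) = nQ / (1·√S) = 0.022 × 0.832 / (√0.00023) = 1.207.
Trying y = 1.5 m: A R^(2/3) = 1.485 — too large.
Trying y = 0.862 m: A R^(2/3) = 0.6867 — too small.
Trying y = 1.24 m: A R^(2/3) = 1.207 — matches.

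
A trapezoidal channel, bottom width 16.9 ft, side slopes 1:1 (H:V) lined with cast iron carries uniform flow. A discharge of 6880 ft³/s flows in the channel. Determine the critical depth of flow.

y_c = 13.3 ft

At critical depth, Q² T / (g A³) = 1, i.e. A³/T = Q²/g = 6880²/32.2 = 1470000.
Trying y = 10.4 ft: A³/T = 607100 — low.
Trying y = 16.1 ft: A³/T = 3054000 — high.
Trying y = 13.3 ft: A³/T = 1490000 — ≈ 1470000.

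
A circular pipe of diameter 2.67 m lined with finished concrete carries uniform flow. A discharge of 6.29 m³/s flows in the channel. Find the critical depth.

At critical depth, Q² T / (g A³) = 1, i.e. A³/T = Q²/g = 6.29²/9.81 = 4.033.
Try y = 1.22 m: A³/T = 5.824 — too large.
Try y = 0.921 m: A³/T = 1.977 — too small.
Try y = 1.11 m: A³/T = 4.055 — ≈ 4.033.

y_c = 1.11 m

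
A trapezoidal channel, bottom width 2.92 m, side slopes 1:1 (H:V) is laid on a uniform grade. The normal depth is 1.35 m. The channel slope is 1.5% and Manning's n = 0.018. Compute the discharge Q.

With bottom width b = 2.92 m and side slope z = 1: A = (b + zy)y = (2.92 + 1×1.35)×1.35 = 5.764 m²; P = b + 2y√(1+z²) = 2.92 + 2×1.35×1.414 = 6.738 m.
Hydraulic radius R = A/P = 5.764/6.738 = 0.8555 m.
Manning's equation: Q = (1/n) A R^(2/3) S^(1/2) = (1/0.018) × 5.764 × 0.8555^(2/3) × 0.015^(1/2) = 35.3 m³/s.

Q = 35.3 m³/s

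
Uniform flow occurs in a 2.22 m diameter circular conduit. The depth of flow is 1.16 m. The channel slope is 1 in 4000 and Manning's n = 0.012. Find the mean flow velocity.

V = 0.906 m/s

For a circular section of diameter D = 2.22 m at depth y = 1.16 m, the central angle is θ = 2 arccos(1 − 2y/D) = 3.232 rad. Then A = (D²/8)(θ − sin θ) = 2.046 m² and P = Dθ/2 = 3.587 m.
Hydraulic radius R = A/P = 2.046/3.587 = 0.5705 m.
From Manning's equation, V = (1/n) R^(2/3) S^(1/2) = (1/0.012) × 0.5705^(2/3) × 0.00025^(1/2) = 0.906 m/s.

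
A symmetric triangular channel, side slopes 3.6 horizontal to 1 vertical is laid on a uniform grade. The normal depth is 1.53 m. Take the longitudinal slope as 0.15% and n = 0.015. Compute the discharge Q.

Q = 17.8 m³/s

For a triangular section with side slope z = 3.6: A = zy² = 3.6×1.53² = 8.427 m²; P = 2y√(1+z²) = 2×1.53×3.736 = 11.43 m.
Hydraulic radius R = A/P = 8.427/11.43 = 0.7371 m.
Manning's equation: Q = (1/n) A R^(2/3) S^(1/2) = (1/0.015) × 8.427 × 0.7371^(2/3) × 0.0015^(1/2) = 17.8 m³/s.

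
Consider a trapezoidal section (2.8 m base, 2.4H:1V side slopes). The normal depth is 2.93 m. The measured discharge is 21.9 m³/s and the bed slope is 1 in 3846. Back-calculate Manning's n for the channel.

With bottom width b = 2.8 m and side slope z = 2.4: A = (b + zy)y = (2.8 + 2.4×2.93)×2.93 = 28.81 m²; P = b + 2y√(1+z²) = 2.8 + 2×2.93×2.6 = 18.04 m.
Hydraulic radius R = A/P = 28.81/18.04 = 1.597 m.
Rearranging Manning's equation: n = (1/Q) A R^(2/3) S^(1/2) = (1/21.9) × 28.81 × 1.597^(2/3) × √0.00026 = 0.029.

n = 0.029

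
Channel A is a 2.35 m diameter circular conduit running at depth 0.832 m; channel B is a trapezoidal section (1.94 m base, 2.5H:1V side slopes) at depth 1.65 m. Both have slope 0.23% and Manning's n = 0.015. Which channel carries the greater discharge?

Channel A: For a circular section of diameter D = 2.35 m at depth y = 0.832 m, the central angle is θ = 2 arccos(1 − 2y/D) = 2.549 rad. Then A = (D²/8)(θ − sin θ) = 1.374 m² and P = Dθ/2 = 2.995 m. Hydraulic radius R = A/P = 1.374/2.995 = 0.4588 m. Q_A = (1/0.015)·1.374·0.4588^(2/3)·√0.0023 = 2.614 m³/s.
Channel B: With bottom width b = 1.94 m and side slope z = 2.5: A = (b + zy)y = (1.94 + 2.5×1.65)×1.65 = 10.01 m²; P = b + 2y√(1+z²) = 1.94 + 2×1.65×2.693 = 10.83 m. Hydraulic radius R = A/P = 10.01/10.83 = 0.9244 m. Q_B = (1/0.015)·10.01·0.9244^(2/3)·√0.0023 = 30.36 m³/s.
Q_A = 2.614 m³/s vs Q_B = 30.36 m³/s, so channel B carries more.

channel B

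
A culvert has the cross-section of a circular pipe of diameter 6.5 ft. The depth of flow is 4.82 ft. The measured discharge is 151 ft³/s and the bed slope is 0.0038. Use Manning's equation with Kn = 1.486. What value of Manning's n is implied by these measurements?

n = 0.025

For a circular section of diameter D = 6.5 ft at depth y = 4.82 ft, the central angle is θ = 2 arccos(1 − 2y/D) = 4.15 rad. Then A = (D²/8)(θ − sin θ) = 26.38 ft² and P = Dθ/2 = 13.49 ft.
Hydraulic radius R = A/P = 26.38/13.49 = 1.956 ft.
Rearranging Manning's equation: n = (1.486/Q) A R^(2/3) S^(1/2) = (1.486/151) × 26.38 × 1.956^(2/3) × √0.0038 = 0.025.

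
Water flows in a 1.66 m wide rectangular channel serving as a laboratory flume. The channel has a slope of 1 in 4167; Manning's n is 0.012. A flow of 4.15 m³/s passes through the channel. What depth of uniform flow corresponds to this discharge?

Manning's equation rearranged: A R^(2/3) = nQ / (1·√S) = 0.012 × 4.15 / (√0.00024) = 3.215.
At y = 3.25 m: A R^(2/3) = 4.094 — too large.
At y = 2.25 m: A R^(2/3) = 2.676 — too small.
At y = 2.63 m: A R^(2/3) = 3.211 — ≈ 3.215.

y_n = 2.63 m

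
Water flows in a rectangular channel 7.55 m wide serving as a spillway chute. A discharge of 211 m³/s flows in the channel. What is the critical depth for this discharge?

y_c = 4.3 m

For a rectangular channel, critical depth y_c = (q²/g)^(1/3) where q = Q/b = 211/7.55 = 27.95 m²/s.
So y_c = (27.95²/9.81)^(1/3) = 4.3 m.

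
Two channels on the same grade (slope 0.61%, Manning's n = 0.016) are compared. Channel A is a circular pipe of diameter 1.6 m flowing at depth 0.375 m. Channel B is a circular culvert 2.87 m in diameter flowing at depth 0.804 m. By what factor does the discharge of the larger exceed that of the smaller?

6.76

Channel A: For a circular section of diameter D = 1.6 m at depth y = 0.375 m, the central angle is θ = 2 arccos(1 − 2y/D) = 2.021 rad. Then A = (D²/8)(θ − sin θ) = 0.3588 m² and P = Dθ/2 = 1.617 m. Hydraulic radius R = A/P = 0.3588/1.617 = 0.2219 m. Q_A = (1/0.016)·0.3588·0.2219^(2/3)·√0.0061 = 0.6419 m³/s.
Channel B: For a circular section of diameter D = 2.87 m at depth y = 0.804 m, the central angle is θ = 2 arccos(1 − 2y/D) = 2.231 rad. Then A = (D²/8)(θ − sin θ) = 1.484 m² and P = Dθ/2 = 3.202 m. Hydraulic radius R = A/P = 1.484/3.202 = 0.4635 m. Q_B = (1/0.016)·1.484·0.4635^(2/3)·√0.0061 = 4.338 m³/s.
The larger discharge is 4.338 m³/s and the smaller is 0.6419 m³/s; the ratio is 6.76.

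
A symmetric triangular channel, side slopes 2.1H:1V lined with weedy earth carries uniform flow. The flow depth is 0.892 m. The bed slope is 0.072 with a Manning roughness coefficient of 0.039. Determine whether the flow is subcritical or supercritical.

supercritical

For a triangular section with side slope z = 2.1: A = zy² = 2.1×0.892² = 1.671 m²; P = 2y√(1+z²) = 2×0.892×2.326 = 4.149 m.
Hydraulic radius R = A/P = 1.671/4.149 = 0.4027 m.
V = (1/n) R^(2/3) √S = (1/0.039) × 0.4027^(2/3) × √0.072 = 3.752 m/s. Hydraulic depth D_h = A/T = 1.671/3.746 = 0.446 m.
Froude number Fr = V/√(g·D_h) = 3.752/√(9.81×0.446) = 1.79, which is greater than 1, so the flow is supercritical.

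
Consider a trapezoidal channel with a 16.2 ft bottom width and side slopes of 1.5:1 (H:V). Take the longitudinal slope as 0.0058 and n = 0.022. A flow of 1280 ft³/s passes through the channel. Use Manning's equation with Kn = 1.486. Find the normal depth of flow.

y_n = 4.77 ft

Manning's equation rearranged: A R^(2/3) = nQ / (1.486·√S) = 0.022 × 1280 / (1.486 × √0.0058) = 248.8.
Trying y = 5.3 ft: A R^(2/3) = 302 — too large.
Trying y = 3.55 ft: A R^(2/3) = 145.8 — too small.
Trying y = 4.77 ft: A R^(2/3) = 248.7 — matches.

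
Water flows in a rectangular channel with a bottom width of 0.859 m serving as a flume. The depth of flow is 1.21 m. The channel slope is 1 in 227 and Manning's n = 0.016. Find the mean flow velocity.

Flow area A = b·y = 0.859 × 1.21 = 1.039 m². Wetted perimeter P = b + 2y = 0.859 + 2×1.21 = 3.279 m.
Hydraulic radius R = A/P = 1.039/3.279 = 0.317 m.
From Manning's equation, V = (1/n) R^(2/3) S^(1/2) = (1/0.016) × 0.317^(2/3) × 0.004405^(1/2) = 1.93 m/s.

V = 1.93 m/s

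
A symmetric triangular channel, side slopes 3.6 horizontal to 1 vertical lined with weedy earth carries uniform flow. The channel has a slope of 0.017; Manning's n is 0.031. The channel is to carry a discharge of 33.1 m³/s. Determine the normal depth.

Manning's equation rearranged: A R^(2/3) = nQ / (1·√S) = 0.031 × 33.1 / (√0.017) = 7.87.
Trying y = 1.1 m: A R^(2/3) = 2.853 — too small.
Trying y = 1.9 m: A R^(2/3) = 12.25 — too large.
Trying y = 1.61 m: A R^(2/3) = 7.878 — close enough.

y_n = 1.61 m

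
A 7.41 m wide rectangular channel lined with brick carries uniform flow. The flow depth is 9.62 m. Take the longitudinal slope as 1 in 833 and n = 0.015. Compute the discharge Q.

Q = 317 m³/s

Flow area A = b·y = 7.41 × 9.62 = 71.28 m². Wetted perimeter P = b + 2y = 7.41 + 2×9.62 = 26.65 m.
Hydraulic radius R = A/P = 71.28/26.65 = 2.675 m.
Manning's equation: Q = (1/n) A R^(2/3) S^(1/2) = (1/0.015) × 71.28 × 2.675^(2/3) × 0.0012^(1/2) = 317 m³/s.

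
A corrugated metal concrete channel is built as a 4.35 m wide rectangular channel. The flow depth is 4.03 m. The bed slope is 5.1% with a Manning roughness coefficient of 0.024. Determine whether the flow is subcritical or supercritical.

Flow area A = b·y = 4.35 × 4.03 = 17.53 m². Wetted perimeter P = b + 2y = 4.35 + 2×4.03 = 12.41 m.
Hydraulic radius R = A/P = 17.53/12.41 = 1.413 m.
V = (1/n) R^(2/3) √S = (1/0.024) × 1.413^(2/3) × √0.051 = 11.85 m/s. Hydraulic depth D_h = A/T = 17.53/4.35 = 4.03 m.
Froude number Fr = V/√(g·D_h) = 11.85/√(9.81×4.03) = 1.88, which is greater than 1, so the flow is supercritical.

supercritical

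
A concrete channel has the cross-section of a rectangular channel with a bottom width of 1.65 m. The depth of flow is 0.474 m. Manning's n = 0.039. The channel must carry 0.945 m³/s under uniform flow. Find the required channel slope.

Flow area A = b·y = 1.65 × 0.474 = 0.7821 m². Wetted perimeter P = b + 2y = 1.65 + 2×0.474 = 2.598 m.
Hydraulic radius R = A/P = 0.7821/2.598 = 0.301 m.
From Manning's equation, S = [nQ / (1 A R^(2/3))]² = [0.039 × 0.945 / (1 × 0.7821 × 0.301^(2/3))]² = 0.011.

S = 0.011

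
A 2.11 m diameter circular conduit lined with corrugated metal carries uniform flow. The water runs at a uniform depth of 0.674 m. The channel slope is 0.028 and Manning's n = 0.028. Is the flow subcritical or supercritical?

supercritical

For a circular section of diameter D = 2.11 m at depth y = 0.674 m, the central angle is θ = 2 arccos(1 − 2y/D) = 2.403 rad. Then A = (D²/8)(θ − sin θ) = 0.9623 m² and P = Dθ/2 = 2.535 m.
Hydraulic radius R = A/P = 0.9623/2.535 = 0.3796 m.
V = (1/n) R^(2/3) √S = (1/0.028) × 0.3796^(2/3) × √0.028 = 3.133 m/s. Hydraulic depth D_h = A/T = 0.9623/1.968 = 0.4891 m.
Froude number Fr = V/√(g·D_h) = 3.133/√(9.81×0.4891) = 1.43, which is greater than 1, so the flow is supercritical.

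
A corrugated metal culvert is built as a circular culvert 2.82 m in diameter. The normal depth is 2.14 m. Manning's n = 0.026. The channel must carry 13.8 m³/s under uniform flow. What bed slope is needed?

For a circular section of diameter D = 2.82 m at depth y = 2.14 m, the central angle is θ = 2 arccos(1 − 2y/D) = 4.23 rad. Then A = (D²/8)(θ − sin θ) = 5.085 m² and P = Dθ/2 = 5.964 m.
Hydraulic radius R = A/P = 5.085/5.964 = 0.8526 m.
From Manning's equation, S = [nQ / (1 A R^(2/3))]² = [0.026 × 13.8 / (1 × 5.085 × 0.8526^(2/3))]² = 0.00616.

S = 0.00616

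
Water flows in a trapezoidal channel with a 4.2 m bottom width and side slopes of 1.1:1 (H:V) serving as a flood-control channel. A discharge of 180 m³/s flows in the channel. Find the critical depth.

y_c = 4.06 m

At critical depth, Q² T / (g A³) = 1, i.e. A³/T = Q²/g = 180²/9.81 = 3303.
Trying y = 4.93 m: A³/T = 7097 — too large.
Trying y = 2.96 m: A³/T = 1004 — too small.
Trying y = 4.06 m: A³/T = 3317 — matches.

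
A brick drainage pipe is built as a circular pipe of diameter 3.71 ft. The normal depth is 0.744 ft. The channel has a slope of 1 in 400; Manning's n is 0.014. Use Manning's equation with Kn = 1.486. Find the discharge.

For a circular section of diameter D = 3.71 ft at depth y = 0.744 ft, the central angle is θ = 2 arccos(1 − 2y/D) = 1.857 rad. Then A = (D²/8)(θ − sin θ) = 1.545 ft² and P = Dθ/2 = 3.445 ft.
Hydraulic radius R = A/P = 1.545/3.445 = 0.4485 ft.
Manning's equation: Q = (1.486/n) A R^(2/3) S^(1/2) = (1.486/0.014) × 1.545 × 0.4485^(2/3) × 0.0025^(1/2) = 4.8 ft³/s.

Q = 4.8 ft³/s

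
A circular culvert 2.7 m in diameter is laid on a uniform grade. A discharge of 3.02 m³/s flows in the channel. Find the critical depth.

y_c = 0.755 m

At critical depth, Q² T / (g A³) = 1, i.e. A³/T = Q²/g = 3.02²/9.81 = 0.9297.
Trying y = 0.641 m: A³/T = 0.4903 — short.
Trying y = 0.885 m: A³/T = 1.717 — over.
Trying y = 0.755 m: A³/T = 0.9274 — matches.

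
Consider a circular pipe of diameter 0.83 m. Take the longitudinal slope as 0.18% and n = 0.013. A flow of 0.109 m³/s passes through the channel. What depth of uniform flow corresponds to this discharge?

Manning's equation rearranged: A R^(2/3) = nQ / (1·√S) = 0.013 × 0.109 / (√0.0018) = 0.0334.
Try y = 0.207 m: A R^(2/3) = 0.02585 — too small.
Try y = 0.286 m: A R^(2/3) = 0.04842 — too large.
Try y = 0.236 m: A R^(2/3) = 0.03346 — matches.

y_n = 0.236 m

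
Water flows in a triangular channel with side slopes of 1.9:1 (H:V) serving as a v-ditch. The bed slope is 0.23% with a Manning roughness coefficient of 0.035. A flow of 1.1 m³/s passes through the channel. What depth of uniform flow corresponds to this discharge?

Manning's equation rearranged: A R^(2/3) = nQ / (1·√S) = 0.035 × 1.1 / (√0.0023) = 0.8028.
Try y = 0.985 m: A R^(2/3) = 1.06 — high.
Try y = 0.776 m: A R^(2/3) = 0.561 — low.
Try y = 0.888 m: A R^(2/3) = 0.8037 — close enough.

y_n = 0.888 m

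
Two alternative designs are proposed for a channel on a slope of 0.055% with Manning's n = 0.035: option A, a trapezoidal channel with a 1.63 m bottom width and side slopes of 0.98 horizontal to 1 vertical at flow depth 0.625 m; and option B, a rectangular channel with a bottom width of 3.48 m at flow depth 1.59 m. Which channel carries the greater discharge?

channel B

Channel A: With bottom width b = 1.63 m and side slope z = 0.98: A = (b + zy)y = (1.63 + 0.98×0.625)×0.625 = 1.402 m²; P = b + 2y√(1+z²) = 1.63 + 2×0.625×1.4 = 3.38 m. Hydraulic radius R = A/P = 1.402/3.38 = 0.4146 m. Q_A = (1/0.035)·1.402·0.4146^(2/3)·√0.00055 = 0.5222 m³/s.
Channel B: Flow area A = b·y = 3.48 × 1.59 = 5.533 m². Wetted perimeter P = b + 2y = 3.48 + 2×1.59 = 6.66 m. Hydraulic radius R = A/P = 5.533/6.66 = 0.8308 m. Q_B = (1/0.035)·5.533·0.8308^(2/3)·√0.00055 = 3.277 m³/s.
Q_A = 0.5222 m³/s vs Q_B = 3.277 m³/s, so channel B carries more.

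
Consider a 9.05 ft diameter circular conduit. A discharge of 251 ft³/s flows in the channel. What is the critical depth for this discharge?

y_c = 3.84 ft

At critical depth, Q² T / (g A³) = 1, i.e. A³/T = Q²/g = 251²/32.2 = 1957.
Trying y = 4.5 ft: A³/T = 3599 — too large.
Trying y = 2.92 ft: A³/T = 683.3 — too small.
Trying y = 3.84 ft: A³/T = 1962 — matches.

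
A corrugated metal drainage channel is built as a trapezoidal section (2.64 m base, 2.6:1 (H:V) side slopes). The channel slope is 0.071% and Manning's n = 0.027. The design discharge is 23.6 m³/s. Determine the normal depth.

Manning's equation rearranged: A R^(2/3) = nQ / (1·√S) = 0.027 × 23.6 / (√0.00071) = 23.91.
At y = 2.68 m: A R^(2/3) = 33.22 — high.
At y = 1.67 m: A R^(2/3) = 11.47 — low.
At y = 2.32 m: A R^(2/3) = 23.87 — matches.

y_n = 2.32 m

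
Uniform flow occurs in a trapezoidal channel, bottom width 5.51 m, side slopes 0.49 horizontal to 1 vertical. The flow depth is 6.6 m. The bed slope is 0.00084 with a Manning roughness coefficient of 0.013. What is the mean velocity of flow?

With bottom width b = 5.51 m and side slope z = 0.49: A = (b + zy)y = (5.51 + 0.49×6.6)×6.6 = 57.71 m²; P = b + 2y√(1+z²) = 5.51 + 2×6.6×1.114 = 20.21 m.
Hydraulic radius R = A/P = 57.71/20.21 = 2.856 m.
From Manning's equation, V = (1/n) R^(2/3) S^(1/2) = (1/0.013) × 2.856^(2/3) × 0.00084^(1/2) = 4.49 m/s.

V = 4.49 m/s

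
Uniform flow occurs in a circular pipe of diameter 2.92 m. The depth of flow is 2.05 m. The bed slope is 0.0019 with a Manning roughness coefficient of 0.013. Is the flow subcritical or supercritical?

For a circular section of diameter D = 2.92 m at depth y = 2.05 m, the central angle is θ = 2 arccos(1 − 2y/D) = 3.974 rad. Then A = (D²/8)(θ − sin θ) = 5.023 m² and P = Dθ/2 = 5.801 m.
Hydraulic radius R = A/P = 5.023/5.801 = 0.8658 m.
V = (1/n) R^(2/3) √S = (1/0.013) × 0.8658^(2/3) × √0.0019 = 3.046 m/s. Hydraulic depth D_h = A/T = 5.023/2.671 = 1.881 m.
Froude number Fr = V/√(g·D_h) = 3.046/√(9.81×1.881) = 0.709, which is less than 1, so the flow is subcritical.

subcritical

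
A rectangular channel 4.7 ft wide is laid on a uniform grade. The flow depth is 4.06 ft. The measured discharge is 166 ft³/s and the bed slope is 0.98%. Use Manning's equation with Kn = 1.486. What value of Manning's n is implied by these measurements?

n = 0.022

Flow area A = b·y = 4.7 × 4.06 = 19.08 ft². Wetted perimeter P = b + 2y = 4.7 + 2×4.06 = 12.82 ft.
Hydraulic radius R = A/P = 19.08/12.82 = 1.488 ft.
Rearranging Manning's equation: n = (1.486/Q) A R^(2/3) S^(1/2) = (1.486/166) × 19.08 × 1.488^(2/3) × √0.0098 = 0.022.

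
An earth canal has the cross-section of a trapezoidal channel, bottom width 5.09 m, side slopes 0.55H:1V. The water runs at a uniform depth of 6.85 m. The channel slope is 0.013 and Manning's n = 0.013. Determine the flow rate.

Q = 1090 m³/s

With bottom width b = 5.09 m and side slope z = 0.55: A = (b + zy)y = (5.09 + 0.55×6.85)×6.85 = 60.67 m²; P = b + 2y√(1+z²) = 5.09 + 2×6.85×1.141 = 20.73 m.
Hydraulic radius R = A/P = 60.67/20.73 = 2.928 m.
Manning's equation: Q = (1/n) A R^(2/3) S^(1/2) = (1/0.013) × 60.67 × 2.928^(2/3) × 0.013^(1/2) = 1090 m³/s.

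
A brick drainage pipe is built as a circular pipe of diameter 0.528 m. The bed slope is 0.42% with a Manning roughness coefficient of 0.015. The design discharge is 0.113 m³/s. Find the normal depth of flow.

Manning's equation rearranged: A R^(2/3) = nQ / (1·√S) = 0.015 × 0.113 / (√0.0042) = 0.02615.
At y = 0.216 m: A R^(2/3) = 0.01993 — too small.
At y = 0.296 m: A R^(2/3) = 0.03429 — too large.
At y = 0.252 m: A R^(2/3) = 0.02621 — ≈ 0.02615.

y_n = 0.252 m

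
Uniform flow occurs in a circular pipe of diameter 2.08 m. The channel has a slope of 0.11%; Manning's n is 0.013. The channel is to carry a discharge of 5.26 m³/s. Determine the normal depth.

Manning's equation rearranged: A R^(2/3) = nQ / (1·√S) = 0.013 × 5.26 / (√0.0011) = 2.062.
At y = 1.42 m: A R^(2/3) = 1.779 — too small.
At y = 1.85 m: A R^(2/3) = 2.329 — too large.
At y = 1.6 m: A R^(2/3) = 2.062 — matches.

y_n = 1.6 m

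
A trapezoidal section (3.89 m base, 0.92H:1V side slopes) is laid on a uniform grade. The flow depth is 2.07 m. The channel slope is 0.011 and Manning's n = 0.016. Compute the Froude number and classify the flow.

With bottom width b = 3.89 m and side slope z = 0.92: A = (b + zy)y = (3.89 + 0.92×2.07)×2.07 = 11.99 m²; P = b + 2y√(1+z²) = 3.89 + 2×2.07×1.359 = 9.516 m.
Hydraulic radius R = A/P = 11.99/9.516 = 1.261 m.
V = (1/n) R^(2/3) √S = (1/0.016) × 1.261^(2/3) × √0.011 = 7.649 m/s. Hydraulic depth D_h = A/T = 11.99/7.699 = 1.558 m.
Froude number Fr = V/√(g·D_h) = 7.649/√(9.81×1.558) = 1.96, which is greater than 1, so the flow is supercritical.

supercritical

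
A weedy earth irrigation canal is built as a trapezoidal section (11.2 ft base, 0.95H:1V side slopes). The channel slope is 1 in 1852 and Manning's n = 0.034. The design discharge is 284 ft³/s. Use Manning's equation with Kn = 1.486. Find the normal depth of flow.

Manning's equation rearranged: A R^(2/3) = nQ / (1.486·√S) = 0.034 × 284 / (1.486 × √0.00054) = 279.6.
Trying y = 4.47 ft: A R^(2/3) = 141.5 — low.
Trying y = 7.72 ft: A R^(2/3) = 384.4 — high.
Trying y = 6.51 ft: A R^(2/3) = 279.5 — ≈ 279.6.

y_n = 6.51 ft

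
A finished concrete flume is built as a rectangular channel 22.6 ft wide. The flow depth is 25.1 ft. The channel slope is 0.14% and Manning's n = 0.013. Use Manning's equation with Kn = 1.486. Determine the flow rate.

Flow area A = b·y = 22.6 × 25.1 = 567.3 ft². Wetted perimeter P = b + 2y = 22.6 + 2×25.1 = 72.8 ft.
Hydraulic radius R = A/P = 567.3/72.8 = 7.792 ft.
Manning's equation: Q = (1.486/n) A R^(2/3) S^(1/2) = (1.486/0.013) × 567.3 × 7.792^(2/3) × 0.0014^(1/2) = 9540 ft³/s.

Q = 9540 ft³/s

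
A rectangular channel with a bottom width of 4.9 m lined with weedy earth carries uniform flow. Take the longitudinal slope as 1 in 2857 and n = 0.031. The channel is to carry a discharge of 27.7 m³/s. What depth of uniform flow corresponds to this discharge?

y_n = 6.4 m

Manning's equation rearranged: A R^(2/3) = nQ / (1·√S) = 0.031 × 27.7 / (√0.00035) = 45.9.
Try y = 8.02 m: A R^(2/3) = 59.79 — high.
Try y = 5.51 m: A R^(2/3) = 38.4 — low.
Try y = 6.4 m: A R^(2/3) = 45.92 — ≈ 45.9.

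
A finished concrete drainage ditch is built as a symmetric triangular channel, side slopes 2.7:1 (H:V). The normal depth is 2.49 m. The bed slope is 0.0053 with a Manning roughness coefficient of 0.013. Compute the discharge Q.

Q = 104 m³/s

For a triangular section with side slope z = 2.7: A = zy² = 2.7×2.49² = 16.74 m²; P = 2y√(1+z²) = 2×2.49×2.879 = 14.34 m.
Hydraulic radius R = A/P = 16.74/14.34 = 1.167 m.
Manning's equation: Q = (1/n) A R^(2/3) S^(1/2) = (1/0.013) × 16.74 × 1.167^(2/3) × 0.0053^(1/2) = 104 m³/s.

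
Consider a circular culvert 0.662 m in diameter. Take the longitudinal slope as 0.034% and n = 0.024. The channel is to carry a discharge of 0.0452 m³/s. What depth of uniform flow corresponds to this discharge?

y_n = 0.357 m

Manning's equation rearranged: A R^(2/3) = nQ / (1·√S) = 0.024 × 0.0452 / (√0.00034) = 0.05883.
At y = 0.409 m: A R^(2/3) = 0.07286 — high.
At y = 0.283 m: A R^(2/3) = 0.03944 — low.
At y = 0.357 m: A R^(2/3) = 0.05885 — matches.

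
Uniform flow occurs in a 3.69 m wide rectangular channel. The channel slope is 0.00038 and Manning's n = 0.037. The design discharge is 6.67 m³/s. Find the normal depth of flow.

y_n = 3.11 m

Manning's equation rearranged: A R^(2/3) = nQ / (1·√S) = 0.037 × 6.67 / (√0.00038) = 12.66.
At y = 2.34 m: A R^(2/3) = 8.816 — too small.
At y = 3.11 m: A R^(2/3) = 12.66 — matches.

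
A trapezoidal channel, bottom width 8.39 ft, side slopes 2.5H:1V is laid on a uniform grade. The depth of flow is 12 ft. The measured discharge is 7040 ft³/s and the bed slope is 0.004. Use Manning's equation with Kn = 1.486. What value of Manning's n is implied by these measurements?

n = 0.021

With bottom width b = 8.39 ft and side slope z = 2.5: A = (b + zy)y = (8.39 + 2.5×12)×12 = 460.7 ft²; P = b + 2y√(1+z²) = 8.39 + 2×12×2.693 = 73.01 ft.
Hydraulic radius R = A/P = 460.7/73.01 = 6.31 ft.
Rearranging Manning's equation: n = (1.486/Q) A R^(2/3) S^(1/2) = (1.486/7040) × 460.7 × 6.31^(2/3) × √0.004 = 0.021.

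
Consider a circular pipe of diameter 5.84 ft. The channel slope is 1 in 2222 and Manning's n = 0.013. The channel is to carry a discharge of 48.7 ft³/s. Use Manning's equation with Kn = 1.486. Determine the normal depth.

y_n = 3.2 ft

Manning's equation rearranged: A R^(2/3) = nQ / (1.486·√S) = 0.013 × 48.7 / (1.486 × √0.00045) = 20.08.
Trying y = 2.66 ft: A R^(2/3) = 14.67 — short.
Trying y = 3.83 ft: A R^(2/3) = 26.41 — over.
Trying y = 3.2 ft: A R^(2/3) = 20.07 — ≈ 20.08.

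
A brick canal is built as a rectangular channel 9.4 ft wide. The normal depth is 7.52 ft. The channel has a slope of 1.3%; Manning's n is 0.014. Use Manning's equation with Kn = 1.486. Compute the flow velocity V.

V = 24.6 ft/s

Flow area A = b·y = 9.4 × 7.52 = 70.69 ft². Wetted perimeter P = b + 2y = 9.4 + 2×7.52 = 24.44 ft.
Hydraulic radius R = A/P = 70.69/24.44 = 2.892 ft.
From Manning's equation, V = (1.486/n) R^(2/3) S^(1/2) = (1.486/0.014) × 2.892^(2/3) × 0.013^(1/2) = 24.6 ft/s.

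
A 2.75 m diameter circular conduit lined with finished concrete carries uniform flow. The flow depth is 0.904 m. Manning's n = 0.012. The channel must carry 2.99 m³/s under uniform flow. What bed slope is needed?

S = 0.0011

For a circular section of diameter D = 2.75 m at depth y = 0.904 m, the central angle is θ = 2 arccos(1 − 2y/D) = 2.442 rad. Then A = (D²/8)(θ − sin θ) = 1.7 m² and P = Dθ/2 = 3.358 m.
Hydraulic radius R = A/P = 1.7/3.358 = 0.5063 m.
From Manning's equation, S = [nQ / (1 A R^(2/3))]² = [0.012 × 2.99 / (1 × 1.7 × 0.5063^(2/3))]² = 0.0011.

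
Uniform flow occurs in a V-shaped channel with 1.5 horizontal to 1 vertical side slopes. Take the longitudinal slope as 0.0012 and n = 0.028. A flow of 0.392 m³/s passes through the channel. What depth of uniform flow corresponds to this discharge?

y_n = 0.695 m

Manning's equation rearranged: A R^(2/3) = nQ / (1·√S) = 0.028 × 0.392 / (√0.0012) = 0.3168.
At y = 0.861 m: A R^(2/3) = 0.5608 — over.
At y = 0.571 m: A R^(2/3) = 0.1876 — short.
At y = 0.695 m: A R^(2/3) = 0.3168 — ≈ 0.3168.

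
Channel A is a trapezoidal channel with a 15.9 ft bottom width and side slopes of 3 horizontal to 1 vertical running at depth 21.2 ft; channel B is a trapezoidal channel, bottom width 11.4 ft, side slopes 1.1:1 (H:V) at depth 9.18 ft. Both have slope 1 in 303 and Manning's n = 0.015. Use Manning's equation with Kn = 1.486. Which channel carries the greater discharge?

Channel A: With bottom width b = 15.9 ft and side slope z = 3: A = (b + zy)y = (15.9 + 3×21.2)×21.2 = 1685 ft²; P = b + 2y√(1+z²) = 15.9 + 2×21.2×3.162 = 150 ft. Hydraulic radius R = A/P = 1685/150 = 11.24 ft. Q_A = (1.486/0.015)·1685·11.24^(2/3)·√0.0033 = 48120 ft³/s.
Channel B: With bottom width b = 11.4 ft and side slope z = 1.1: A = (b + zy)y = (11.4 + 1.1×9.18)×9.18 = 197.4 ft²; P = b + 2y√(1+z²) = 11.4 + 2×9.18×1.487 = 38.69 ft. Hydraulic radius R = A/P = 197.4/38.69 = 5.1 ft. Q_B = (1.486/0.015)·197.4·5.1^(2/3)·√0.0033 = 3328 ft³/s.
Q_A = 48120 ft³/s vs Q_B = 3328 ft³/s, so channel A carries more.

channel A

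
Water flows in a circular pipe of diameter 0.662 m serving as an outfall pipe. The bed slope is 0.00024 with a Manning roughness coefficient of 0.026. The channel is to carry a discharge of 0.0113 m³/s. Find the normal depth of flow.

Manning's equation rearranged: A R^(2/3) = nQ / (1·√S) = 0.026 × 0.0113 / (√0.00024) = 0.01896.
At y = 0.137 m: A R^(2/3) = 0.009736 — low.
At y = 0.233 m: A R^(2/3) = 0.02757 — high.
At y = 0.192 m: A R^(2/3) = 0.01903 — close enough.

y_n = 0.192 m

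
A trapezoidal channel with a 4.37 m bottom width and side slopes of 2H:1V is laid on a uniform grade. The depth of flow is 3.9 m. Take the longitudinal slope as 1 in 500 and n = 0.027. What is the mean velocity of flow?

V = 2.78 m/s

With bottom width b = 4.37 m and side slope z = 2: A = (b + zy)y = (4.37 + 2×3.9)×3.9 = 47.46 m²; P = b + 2y√(1+z²) = 4.37 + 2×3.9×2.236 = 21.81 m.
Hydraulic radius R = A/P = 47.46/21.81 = 2.176 m.
From Manning's equation, V = (1/n) R^(2/3) S^(1/2) = (1/0.027) × 2.176^(2/3) × 0.002^(1/2) = 2.78 m/s.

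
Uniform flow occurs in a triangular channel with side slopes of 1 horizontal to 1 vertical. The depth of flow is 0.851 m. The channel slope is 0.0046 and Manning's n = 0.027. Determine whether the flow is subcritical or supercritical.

subcritical

For a triangular section with side slope z = 1: A = zy² = 1×0.851² = 0.7242 m²; P = 2y√(1+z²) = 2×0.851×1.414 = 2.407 m.
Hydraulic radius R = A/P = 0.7242/2.407 = 0.3009 m.
V = (1/n) R^(2/3) √S = (1/0.027) × 0.3009^(2/3) × √0.0046 = 1.128 m/s. Hydraulic depth D_h = A/T = 0.7242/1.702 = 0.4255 m.
Froude number Fr = V/√(g·D_h) = 1.128/√(9.81×0.4255) = 0.552, which is less than 1, so the flow is subcritical.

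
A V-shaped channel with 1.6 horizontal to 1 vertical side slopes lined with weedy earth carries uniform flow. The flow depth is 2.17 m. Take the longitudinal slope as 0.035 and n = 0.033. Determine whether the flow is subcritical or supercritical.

supercritical

For a triangular section with side slope z = 1.6: A = zy² = 1.6×2.17² = 7.534 m²; P = 2y√(1+z²) = 2×2.17×1.887 = 8.189 m.
Hydraulic radius R = A/P = 7.534/8.189 = 0.9201 m.
V = (1/n) R^(2/3) √S = (1/0.033) × 0.9201^(2/3) × √0.035 = 5.363 m/s. Hydraulic depth D_h = A/T = 7.534/6.944 = 1.085 m.
Froude number Fr = V/√(g·D_h) = 5.363/√(9.81×1.085) = 1.64, which is greater than 1, so the flow is supercritical.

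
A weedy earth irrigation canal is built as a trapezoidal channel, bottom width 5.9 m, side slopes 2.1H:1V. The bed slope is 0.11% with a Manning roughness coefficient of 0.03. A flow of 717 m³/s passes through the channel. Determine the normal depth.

y_n = 9.15 m

Manning's equation rearranged: A R^(2/3) = nQ / (1·√S) = 0.03 × 717 / (√0.0011) = 648.6.
Try y = 6.22 m: A R^(2/3) = 265.9 — short.
Try y = 10.1 m: A R^(2/3) = 819.5 — over.
Try y = 9.15 m: A R^(2/3) = 648.6 — matches.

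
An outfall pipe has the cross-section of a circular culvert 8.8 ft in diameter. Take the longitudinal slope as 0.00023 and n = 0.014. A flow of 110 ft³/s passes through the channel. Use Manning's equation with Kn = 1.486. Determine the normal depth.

y_n = 5.24 ft

Manning's equation rearranged: A R^(2/3) = nQ / (1.486·√S) = 0.014 × 110 / (1.486 × √0.00023) = 68.33.
Try y = 5.73 ft: A R^(2/3) = 78.01 — high.
Try y = 4.38 ft: A R^(2/3) = 51.04 — low.
Try y = 5.24 ft: A R^(2/3) = 68.32 — close enough.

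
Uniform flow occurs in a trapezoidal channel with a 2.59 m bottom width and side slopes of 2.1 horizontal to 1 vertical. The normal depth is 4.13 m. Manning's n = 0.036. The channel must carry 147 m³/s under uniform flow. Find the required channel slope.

S = 0.00471

With bottom width b = 2.59 m and side slope z = 2.1: A = (b + zy)y = (2.59 + 2.1×4.13)×4.13 = 46.52 m²; P = b + 2y√(1+z²) = 2.59 + 2×4.13×2.326 = 21.8 m.
Hydraulic radius R = A/P = 46.52/21.8 = 2.134 m.
From Manning's equation, S = [nQ / (1 A R^(2/3))]² = [0.036 × 147 / (1 × 46.52 × 2.134^(2/3))]² = 0.00471.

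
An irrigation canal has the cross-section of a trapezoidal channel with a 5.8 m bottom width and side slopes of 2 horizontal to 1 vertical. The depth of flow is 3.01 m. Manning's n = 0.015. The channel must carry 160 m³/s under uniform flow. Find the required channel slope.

S = 0.00201

With bottom width b = 5.8 m and side slope z = 2: A = (b + zy)y = (5.8 + 2×3.01)×3.01 = 35.58 m²; P = b + 2y√(1+z²) = 5.8 + 2×3.01×2.236 = 19.26 m.
Hydraulic radius R = A/P = 35.58/19.26 = 1.847 m.
From Manning's equation, S = [nQ / (1 A R^(2/3))]² = [0.015 × 160 / (1 × 35.58 × 1.847^(2/3))]² = 0.00201.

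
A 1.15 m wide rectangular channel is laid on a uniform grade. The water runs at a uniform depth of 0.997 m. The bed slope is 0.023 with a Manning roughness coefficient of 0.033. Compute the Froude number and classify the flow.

Flow area A = b·y = 1.15 × 0.997 = 1.147 m². Wetted perimeter P = b + 2y = 1.15 + 2×0.997 = 3.144 m.
Hydraulic radius R = A/P = 1.147/3.144 = 0.3647 m.
V = (1/n) R^(2/3) √S = (1/0.033) × 0.3647^(2/3) × √0.023 = 2.346 m/s. Hydraulic depth D_h = A/T = 1.147/1.15 = 0.997 m.
Froude number Fr = V/√(g·D_h) = 2.346/√(9.81×0.997) = 0.75, which is less than 1, so the flow is subcritical.

subcritical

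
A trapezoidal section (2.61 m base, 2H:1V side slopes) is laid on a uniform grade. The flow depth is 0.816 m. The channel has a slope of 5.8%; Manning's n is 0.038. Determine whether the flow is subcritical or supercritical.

With bottom width b = 2.61 m and side slope z = 2: A = (b + zy)y = (2.61 + 2×0.816)×0.816 = 3.461 m²; P = b + 2y√(1+z²) = 2.61 + 2×0.816×2.236 = 6.259 m.
Hydraulic radius R = A/P = 3.461/6.259 = 0.553 m.
V = (1/n) R^(2/3) √S = (1/0.038) × 0.553^(2/3) × √0.058 = 4.27 m/s. Hydraulic depth D_h = A/T = 3.461/5.874 = 0.5893 m.
Froude number Fr = V/√(g·D_h) = 4.27/√(9.81×0.5893) = 1.78, which is greater than 1, so the flow is supercritical.

supercritical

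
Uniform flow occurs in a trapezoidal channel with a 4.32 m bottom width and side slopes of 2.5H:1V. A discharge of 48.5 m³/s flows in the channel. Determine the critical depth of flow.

y_c = 1.7 m

At critical depth, Q² T / (g A³) = 1, i.e. A³/T = Q²/g = 48.5²/9.81 = 239.8.
At y = 1.21 m: A³/T = 67.69 — short.
At y = 2.1 m: A³/T = 547.7 — over.
At y = 1.7 m: A³/T = 241.2 — matches.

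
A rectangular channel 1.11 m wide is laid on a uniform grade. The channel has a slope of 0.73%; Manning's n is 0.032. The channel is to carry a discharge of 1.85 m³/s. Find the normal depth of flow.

Manning's equation rearranged: A R^(2/3) = nQ / (1·√S) = 0.032 × 1.85 / (√0.0073) = 0.6929.
Trying y = 0.862 m: A R^(2/3) = 0.4639 — too small.
Trying y = 1.43 m: A R^(2/3) = 0.8615 — too large.
Trying y = 1.19 m: A R^(2/3) = 0.6911 — ≈ 0.6929.

y_n = 1.19 m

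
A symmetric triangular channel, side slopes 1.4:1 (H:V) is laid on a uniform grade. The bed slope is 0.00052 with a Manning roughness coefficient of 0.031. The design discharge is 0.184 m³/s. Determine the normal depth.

Manning's equation rearranged: A R^(2/3) = nQ / (1·√S) = 0.031 × 0.184 / (√0.00052) = 0.2501.
At y = 0.535 m: A R^(2/3) = 0.145 — low.
At y = 0.712 m: A R^(2/3) = 0.3107 — high.
At y = 0.656 m: A R^(2/3) = 0.2498 — close enough.

y_n = 0.656 m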